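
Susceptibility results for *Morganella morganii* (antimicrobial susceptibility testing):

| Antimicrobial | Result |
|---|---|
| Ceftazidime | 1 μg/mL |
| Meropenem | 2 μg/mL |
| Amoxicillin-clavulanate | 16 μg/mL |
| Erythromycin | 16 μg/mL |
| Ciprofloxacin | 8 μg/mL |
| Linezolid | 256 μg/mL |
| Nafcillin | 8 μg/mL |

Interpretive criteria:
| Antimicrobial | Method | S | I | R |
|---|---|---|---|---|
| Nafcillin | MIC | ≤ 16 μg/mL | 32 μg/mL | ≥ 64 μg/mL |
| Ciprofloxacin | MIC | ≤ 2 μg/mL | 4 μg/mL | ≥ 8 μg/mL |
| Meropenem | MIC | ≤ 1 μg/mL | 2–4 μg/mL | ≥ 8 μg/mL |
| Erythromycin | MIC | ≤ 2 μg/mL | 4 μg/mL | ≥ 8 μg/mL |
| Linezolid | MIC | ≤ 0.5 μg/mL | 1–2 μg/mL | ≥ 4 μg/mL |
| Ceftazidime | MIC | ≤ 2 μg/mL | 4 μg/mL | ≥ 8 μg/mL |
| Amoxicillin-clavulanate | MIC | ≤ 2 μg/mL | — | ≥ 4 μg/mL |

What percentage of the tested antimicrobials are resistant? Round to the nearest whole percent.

57%

Ceftazidime (1 μg/mL) ≤ 2 μg/mL — S
Meropenem 2 μg/mL: in 2–4 μg/mL → I
Amoxicillin-clavulanate: 16 μg/mL is ≥ 4 μg/mL ⇒ R
Erythromycin: 16 μg/mL is ≥ 8 μg/mL ⇒ Resistant
Ciprofloxacin (8 μg/mL) ≥ 8 μg/mL → R
Linezolid: 256 μg/mL is ≥ 4 μg/mL — Resistant
Nafcillin: 8 μg/mL is ≤ 16 μg/mL ⇒ S
Resistant: 4/7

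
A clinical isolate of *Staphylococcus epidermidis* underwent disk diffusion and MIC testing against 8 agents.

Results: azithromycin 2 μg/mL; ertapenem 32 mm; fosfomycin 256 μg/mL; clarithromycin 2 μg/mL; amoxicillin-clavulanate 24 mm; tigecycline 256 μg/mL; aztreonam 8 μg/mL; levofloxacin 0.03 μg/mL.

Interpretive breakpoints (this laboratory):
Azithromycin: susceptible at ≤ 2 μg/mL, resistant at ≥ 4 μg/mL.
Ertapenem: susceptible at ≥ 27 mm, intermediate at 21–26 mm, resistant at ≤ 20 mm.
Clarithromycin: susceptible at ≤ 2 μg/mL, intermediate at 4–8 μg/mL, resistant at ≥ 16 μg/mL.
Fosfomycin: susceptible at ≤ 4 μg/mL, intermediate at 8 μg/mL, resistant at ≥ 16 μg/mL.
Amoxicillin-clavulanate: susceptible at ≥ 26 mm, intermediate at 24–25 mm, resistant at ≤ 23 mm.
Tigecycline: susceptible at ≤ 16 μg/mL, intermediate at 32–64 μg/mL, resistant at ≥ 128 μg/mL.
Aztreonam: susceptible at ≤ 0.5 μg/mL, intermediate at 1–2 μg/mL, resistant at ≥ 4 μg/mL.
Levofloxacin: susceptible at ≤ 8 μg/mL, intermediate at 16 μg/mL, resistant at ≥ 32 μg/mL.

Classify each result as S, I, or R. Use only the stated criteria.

Azithromycin 2 μg/mL: ≤ 2 μg/mL ⇒ Susceptible
Ertapenem (32 mm) ≥ 27 mm → Susceptible
Fosfomycin: 256 μg/mL is ≥ 16 μg/mL → resistant
Clarithromycin: 2 μg/mL is ≤ 2 μg/mL ⇒ S
Amoxicillin-clavulanate 24 mm: in 24–25 mm ⇒ intermediate
Tigecycline (256 μg/mL) ≥ 128 μg/mL → resistant
Aztreonam: 8 μg/mL is ≥ 4 μg/mL — resistant
Levofloxacin: 0.03 μg/mL is ≤ 8 μg/mL ⇒ susceptible

S, S, R, S, I, R, R, S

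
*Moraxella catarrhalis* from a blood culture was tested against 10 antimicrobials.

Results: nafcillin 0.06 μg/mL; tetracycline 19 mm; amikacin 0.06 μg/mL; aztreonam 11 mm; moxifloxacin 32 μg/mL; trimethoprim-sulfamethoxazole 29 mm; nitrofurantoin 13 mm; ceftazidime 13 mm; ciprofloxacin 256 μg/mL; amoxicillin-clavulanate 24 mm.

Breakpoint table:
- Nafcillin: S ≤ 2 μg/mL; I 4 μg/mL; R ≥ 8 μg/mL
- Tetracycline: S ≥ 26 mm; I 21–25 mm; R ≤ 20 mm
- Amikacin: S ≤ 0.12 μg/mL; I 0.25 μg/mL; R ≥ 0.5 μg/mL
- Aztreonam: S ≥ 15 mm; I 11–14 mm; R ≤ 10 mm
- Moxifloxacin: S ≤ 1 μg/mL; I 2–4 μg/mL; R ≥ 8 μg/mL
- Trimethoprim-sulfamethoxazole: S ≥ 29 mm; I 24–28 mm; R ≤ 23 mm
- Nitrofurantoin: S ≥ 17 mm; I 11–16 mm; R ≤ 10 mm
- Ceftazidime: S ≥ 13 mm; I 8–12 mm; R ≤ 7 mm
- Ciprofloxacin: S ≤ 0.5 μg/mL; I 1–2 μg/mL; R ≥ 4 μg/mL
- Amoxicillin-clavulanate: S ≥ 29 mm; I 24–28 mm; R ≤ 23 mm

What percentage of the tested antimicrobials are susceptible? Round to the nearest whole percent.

Nafcillin 0.06 μg/mL: ≤ 2 μg/mL → susceptible
Tetracycline: 19 mm is ≤ 20 mm ⇒ Resistant
Amikacin 0.06 μg/mL: ≤ 0.12 μg/mL — susceptible
Aztreonam 11 mm: in 11–14 mm — Intermediate
Moxifloxacin 32 μg/mL: ≥ 8 μg/mL — R
Trimethoprim-sulfamethoxazole (29 mm) ≥ 29 mm — susceptible
Nitrofurantoin (13 mm) in 11–16 mm ⇒ Intermediate
Ceftazidime 13 mm: ≥ 13 mm — susceptible
Ciprofloxacin: 256 μg/mL is ≥ 4 μg/mL ⇒ Resistant
Amoxicillin-clavulanate 24 mm: in 24–28 mm → intermediate
Susceptible: 4/10

40%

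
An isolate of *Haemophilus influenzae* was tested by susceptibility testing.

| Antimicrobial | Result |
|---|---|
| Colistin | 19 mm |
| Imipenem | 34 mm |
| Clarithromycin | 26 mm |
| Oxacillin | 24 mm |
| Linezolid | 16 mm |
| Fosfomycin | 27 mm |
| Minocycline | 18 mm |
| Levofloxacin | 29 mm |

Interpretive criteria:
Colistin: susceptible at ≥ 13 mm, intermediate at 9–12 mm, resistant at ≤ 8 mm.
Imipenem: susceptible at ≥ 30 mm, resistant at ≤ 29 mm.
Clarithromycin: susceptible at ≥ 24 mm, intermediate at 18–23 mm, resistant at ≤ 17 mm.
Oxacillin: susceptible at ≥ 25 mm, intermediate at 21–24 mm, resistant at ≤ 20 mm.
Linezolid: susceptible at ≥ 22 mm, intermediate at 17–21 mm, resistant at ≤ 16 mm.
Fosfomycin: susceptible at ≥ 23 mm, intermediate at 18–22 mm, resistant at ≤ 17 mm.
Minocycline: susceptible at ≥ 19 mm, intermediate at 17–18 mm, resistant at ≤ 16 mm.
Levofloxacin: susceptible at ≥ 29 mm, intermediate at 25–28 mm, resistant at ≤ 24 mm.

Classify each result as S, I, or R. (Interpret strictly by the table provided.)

S, S, S, I, R, S, I, S

Colistin: 19 mm is ≥ 13 mm — S
Imipenem 34 mm: ≥ 30 mm ⇒ susceptible
Clarithromycin (26 mm) ≥ 24 mm — susceptible
Oxacillin 24 mm: in 21–24 mm — Intermediate
Linezolid (16 mm) ≤ 16 mm — R
Fosfomycin: 27 mm is ≥ 23 mm → S
Minocycline 18 mm: in 17–18 mm — I
Levofloxacin: 29 mm is ≥ 29 mm → S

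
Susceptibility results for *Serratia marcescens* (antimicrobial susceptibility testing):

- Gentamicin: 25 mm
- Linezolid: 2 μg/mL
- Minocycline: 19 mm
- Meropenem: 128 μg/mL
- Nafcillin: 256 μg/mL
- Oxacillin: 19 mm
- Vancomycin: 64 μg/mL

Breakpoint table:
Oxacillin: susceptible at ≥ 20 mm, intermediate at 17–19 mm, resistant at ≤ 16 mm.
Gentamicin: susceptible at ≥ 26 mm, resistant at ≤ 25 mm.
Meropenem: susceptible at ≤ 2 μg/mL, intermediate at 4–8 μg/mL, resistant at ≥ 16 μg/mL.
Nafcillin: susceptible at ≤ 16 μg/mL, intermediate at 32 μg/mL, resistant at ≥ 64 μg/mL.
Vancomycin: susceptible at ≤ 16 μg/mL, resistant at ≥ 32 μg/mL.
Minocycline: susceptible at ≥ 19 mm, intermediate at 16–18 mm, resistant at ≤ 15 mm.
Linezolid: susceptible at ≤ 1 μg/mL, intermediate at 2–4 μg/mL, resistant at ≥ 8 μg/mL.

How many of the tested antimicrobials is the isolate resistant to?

4

Gentamicin 25 mm: ≤ 25 mm ⇒ Resistant
Linezolid (2 μg/mL) in 2–4 μg/mL — intermediate
Minocycline 19 mm: ≥ 19 mm — susceptible
Meropenem (128 μg/mL) ≥ 16 μg/mL ⇒ Resistant
Nafcillin (256 μg/mL) ≥ 64 μg/mL ⇒ resistant
Oxacillin: 19 mm is in 17–19 mm — I
Vancomycin (64 μg/mL) ≥ 32 μg/mL → Resistant
Resistant: 4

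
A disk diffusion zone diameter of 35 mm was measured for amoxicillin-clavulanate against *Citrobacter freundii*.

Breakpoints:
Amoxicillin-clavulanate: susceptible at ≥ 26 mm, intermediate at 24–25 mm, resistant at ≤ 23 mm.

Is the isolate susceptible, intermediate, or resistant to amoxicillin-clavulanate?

Amoxicillin-clavulanate: 35 mm is ≥ 26 mm — S

Susceptible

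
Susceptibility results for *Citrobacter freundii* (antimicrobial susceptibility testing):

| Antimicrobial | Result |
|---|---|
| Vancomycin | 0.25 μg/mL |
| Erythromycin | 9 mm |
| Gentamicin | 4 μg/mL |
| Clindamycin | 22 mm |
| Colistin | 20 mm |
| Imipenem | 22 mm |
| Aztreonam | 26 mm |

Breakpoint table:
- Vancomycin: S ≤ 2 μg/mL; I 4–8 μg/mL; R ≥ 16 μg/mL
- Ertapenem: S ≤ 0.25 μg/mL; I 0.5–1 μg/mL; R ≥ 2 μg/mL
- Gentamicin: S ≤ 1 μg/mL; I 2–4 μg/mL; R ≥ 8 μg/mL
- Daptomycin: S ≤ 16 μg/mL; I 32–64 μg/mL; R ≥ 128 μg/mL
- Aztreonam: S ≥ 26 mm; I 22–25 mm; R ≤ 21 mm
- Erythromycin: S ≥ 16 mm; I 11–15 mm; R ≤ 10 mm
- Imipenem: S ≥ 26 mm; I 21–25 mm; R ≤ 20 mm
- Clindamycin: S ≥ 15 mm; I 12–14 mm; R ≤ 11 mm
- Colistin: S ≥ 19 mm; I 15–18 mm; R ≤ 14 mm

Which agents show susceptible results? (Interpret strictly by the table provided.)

Vancomycin 0.25 μg/mL: ≤ 2 μg/mL — S
Erythromycin 9 mm: ≤ 10 mm ⇒ resistant
Gentamicin (4 μg/mL) in 2–4 μg/mL — intermediate
Clindamycin 22 mm: ≥ 15 mm ⇒ susceptible
Colistin 20 mm: ≥ 19 mm → S
Imipenem (22 mm) in 21–25 mm → Intermediate
Aztreonam: 26 mm is ≥ 26 mm ⇒ Susceptible

vancomycin, clindamycin, colistin, aztreonam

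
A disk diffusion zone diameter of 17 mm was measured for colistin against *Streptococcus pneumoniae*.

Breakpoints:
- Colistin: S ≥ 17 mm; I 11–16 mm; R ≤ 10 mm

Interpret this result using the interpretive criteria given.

S

Colistin: 17 mm is ≥ 17 mm → Susceptible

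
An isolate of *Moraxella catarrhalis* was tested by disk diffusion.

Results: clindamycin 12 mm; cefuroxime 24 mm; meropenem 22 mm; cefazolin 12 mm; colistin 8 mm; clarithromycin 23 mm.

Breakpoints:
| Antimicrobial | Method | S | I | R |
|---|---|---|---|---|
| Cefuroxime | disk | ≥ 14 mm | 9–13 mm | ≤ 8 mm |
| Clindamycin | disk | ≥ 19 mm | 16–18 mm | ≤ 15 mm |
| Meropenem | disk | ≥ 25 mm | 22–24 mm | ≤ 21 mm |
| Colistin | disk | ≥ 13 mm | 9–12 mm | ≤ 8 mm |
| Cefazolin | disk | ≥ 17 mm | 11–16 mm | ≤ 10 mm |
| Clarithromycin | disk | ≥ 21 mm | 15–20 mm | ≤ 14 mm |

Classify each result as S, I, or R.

Clindamycin (12 mm) ≤ 15 mm → Resistant
Cefuroxime 24 mm: ≥ 14 mm ⇒ Susceptible
Meropenem (22 mm) in 22–24 mm ⇒ I
Cefazolin: 12 mm is in 11–16 mm → I
Colistin (8 mm) ≤ 8 mm ⇒ resistant
Clarithromycin 23 mm: ≥ 21 mm — susceptible

R, S, I, I, R, S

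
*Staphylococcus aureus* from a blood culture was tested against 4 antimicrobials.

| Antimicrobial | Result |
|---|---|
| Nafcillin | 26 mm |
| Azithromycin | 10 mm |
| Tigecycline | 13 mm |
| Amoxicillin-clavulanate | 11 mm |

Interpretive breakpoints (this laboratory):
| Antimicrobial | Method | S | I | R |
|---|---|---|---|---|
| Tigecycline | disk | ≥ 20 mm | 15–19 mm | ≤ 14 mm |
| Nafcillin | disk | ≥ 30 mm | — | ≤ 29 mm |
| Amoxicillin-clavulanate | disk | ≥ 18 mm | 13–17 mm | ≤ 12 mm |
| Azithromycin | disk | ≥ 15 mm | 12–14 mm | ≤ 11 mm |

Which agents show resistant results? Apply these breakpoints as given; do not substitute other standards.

Nafcillin 26 mm: ≤ 29 mm → Resistant
Azithromycin: 10 mm is ≤ 11 mm ⇒ R
Tigecycline 13 mm: ≤ 14 mm ⇒ Resistant
Amoxicillin-clavulanate 11 mm: ≤ 12 mm ⇒ Resistant

nafcillin, azithromycin, tigecycline, amoxicillin-clavulanate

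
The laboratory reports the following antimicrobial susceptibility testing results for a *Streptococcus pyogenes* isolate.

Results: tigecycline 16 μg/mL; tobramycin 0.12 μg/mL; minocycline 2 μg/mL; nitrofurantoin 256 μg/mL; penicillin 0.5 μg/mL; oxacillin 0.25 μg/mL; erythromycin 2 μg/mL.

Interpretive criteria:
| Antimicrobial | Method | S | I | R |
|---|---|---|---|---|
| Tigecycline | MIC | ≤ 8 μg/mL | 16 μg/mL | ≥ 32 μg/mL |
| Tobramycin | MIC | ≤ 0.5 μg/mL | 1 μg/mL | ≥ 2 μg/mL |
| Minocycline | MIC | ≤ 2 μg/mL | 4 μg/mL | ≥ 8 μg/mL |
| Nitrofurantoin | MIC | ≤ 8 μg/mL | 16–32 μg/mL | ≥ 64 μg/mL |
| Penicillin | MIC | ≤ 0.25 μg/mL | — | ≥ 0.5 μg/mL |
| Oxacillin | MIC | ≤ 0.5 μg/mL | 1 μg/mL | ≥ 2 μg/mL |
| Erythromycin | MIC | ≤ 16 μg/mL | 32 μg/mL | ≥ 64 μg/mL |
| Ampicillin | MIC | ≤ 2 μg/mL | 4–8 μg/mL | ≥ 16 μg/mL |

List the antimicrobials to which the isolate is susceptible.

tobramycin, minocycline, oxacillin, erythromycin

Tigecycline (16 μg/mL) = 16 μg/mL ⇒ Intermediate
Tobramycin 0.12 μg/mL: ≤ 0.5 μg/mL → Susceptible
Minocycline 2 μg/mL: ≤ 2 μg/mL ⇒ Susceptible
Nitrofurantoin 256 μg/mL: ≥ 64 μg/mL → Resistant
Penicillin (0.5 μg/mL) ≥ 0.5 μg/mL — Resistant
Oxacillin: 0.25 μg/mL is ≤ 0.5 μg/mL — S
Erythromycin (2 μg/mL) ≤ 16 μg/mL ⇒ S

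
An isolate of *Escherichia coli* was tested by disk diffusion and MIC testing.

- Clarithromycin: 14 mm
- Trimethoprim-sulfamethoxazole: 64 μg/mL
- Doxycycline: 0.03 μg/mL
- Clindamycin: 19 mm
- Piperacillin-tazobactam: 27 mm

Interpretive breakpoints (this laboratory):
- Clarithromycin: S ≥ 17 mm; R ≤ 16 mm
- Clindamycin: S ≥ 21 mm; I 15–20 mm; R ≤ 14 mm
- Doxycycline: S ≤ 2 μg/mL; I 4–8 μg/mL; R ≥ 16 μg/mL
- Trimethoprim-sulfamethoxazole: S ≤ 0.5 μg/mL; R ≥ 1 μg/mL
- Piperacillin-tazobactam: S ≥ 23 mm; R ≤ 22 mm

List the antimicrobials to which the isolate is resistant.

clarithromycin, trimethoprim-sulfamethoxazole

Clarithromycin (14 mm) ≤ 16 mm ⇒ Resistant
Trimethoprim-sulfamethoxazole: 64 μg/mL is ≥ 1 μg/mL → Resistant
Doxycycline (0.03 μg/mL) ≤ 2 μg/mL → Susceptible
Clindamycin 19 mm: in 15–20 mm → Intermediate
Piperacillin-tazobactam: 27 mm is ≥ 23 mm ⇒ S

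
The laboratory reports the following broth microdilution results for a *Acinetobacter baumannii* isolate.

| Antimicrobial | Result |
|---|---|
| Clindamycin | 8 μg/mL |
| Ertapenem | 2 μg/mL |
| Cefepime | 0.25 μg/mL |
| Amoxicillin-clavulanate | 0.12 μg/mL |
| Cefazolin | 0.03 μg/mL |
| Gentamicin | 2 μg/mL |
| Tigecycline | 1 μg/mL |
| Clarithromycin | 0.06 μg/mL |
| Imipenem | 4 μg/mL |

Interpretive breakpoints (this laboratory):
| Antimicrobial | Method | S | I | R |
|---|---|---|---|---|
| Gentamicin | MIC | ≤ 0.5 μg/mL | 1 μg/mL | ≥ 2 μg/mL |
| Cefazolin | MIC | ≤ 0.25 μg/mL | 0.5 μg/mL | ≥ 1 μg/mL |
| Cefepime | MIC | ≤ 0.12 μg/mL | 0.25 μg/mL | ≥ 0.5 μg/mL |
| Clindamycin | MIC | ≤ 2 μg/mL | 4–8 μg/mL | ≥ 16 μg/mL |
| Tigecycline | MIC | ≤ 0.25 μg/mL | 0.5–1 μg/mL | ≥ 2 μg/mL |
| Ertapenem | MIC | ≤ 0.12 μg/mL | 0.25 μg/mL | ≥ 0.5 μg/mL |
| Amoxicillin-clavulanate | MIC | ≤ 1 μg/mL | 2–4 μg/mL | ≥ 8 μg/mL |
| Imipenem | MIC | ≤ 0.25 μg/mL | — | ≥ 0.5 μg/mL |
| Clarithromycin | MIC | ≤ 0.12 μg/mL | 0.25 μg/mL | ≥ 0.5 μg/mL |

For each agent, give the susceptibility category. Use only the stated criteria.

I, R, I, S, S, R, I, S, R

Clindamycin 8 μg/mL: in 4–8 μg/mL ⇒ I
Ertapenem: 2 μg/mL is ≥ 0.5 μg/mL ⇒ resistant
Cefepime (0.25 μg/mL) = 0.25 μg/mL → intermediate
Amoxicillin-clavulanate: 0.12 μg/mL is ≤ 1 μg/mL — S
Cefazolin (0.03 μg/mL) ≤ 0.25 μg/mL ⇒ S
Gentamicin (2 μg/mL) ≥ 2 μg/mL ⇒ resistant
Tigecycline (1 μg/mL) in 0.5–1 μg/mL ⇒ I
Clarithromycin (0.06 μg/mL) ≤ 0.12 μg/mL — susceptible
Imipenem: 4 μg/mL is ≥ 0.5 μg/mL ⇒ Resistant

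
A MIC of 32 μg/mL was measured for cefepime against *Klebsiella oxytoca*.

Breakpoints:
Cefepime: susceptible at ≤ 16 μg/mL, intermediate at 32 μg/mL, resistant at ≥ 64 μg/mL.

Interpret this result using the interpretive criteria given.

Cefepime: 32 μg/mL is = 32 μg/mL — Intermediate

I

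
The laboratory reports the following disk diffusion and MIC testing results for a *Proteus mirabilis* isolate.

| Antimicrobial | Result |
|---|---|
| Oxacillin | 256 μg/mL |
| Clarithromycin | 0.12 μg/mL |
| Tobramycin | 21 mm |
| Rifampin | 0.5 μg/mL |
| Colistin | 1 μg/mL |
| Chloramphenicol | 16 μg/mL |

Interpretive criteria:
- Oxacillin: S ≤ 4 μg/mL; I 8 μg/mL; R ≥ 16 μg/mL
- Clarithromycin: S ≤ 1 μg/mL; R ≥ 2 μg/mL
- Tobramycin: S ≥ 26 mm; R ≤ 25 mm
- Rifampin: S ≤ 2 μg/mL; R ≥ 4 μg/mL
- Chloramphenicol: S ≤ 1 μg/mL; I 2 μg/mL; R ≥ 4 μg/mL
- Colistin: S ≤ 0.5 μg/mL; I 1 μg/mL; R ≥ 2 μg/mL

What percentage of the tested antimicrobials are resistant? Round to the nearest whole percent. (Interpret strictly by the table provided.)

50%

Oxacillin (256 μg/mL) ≥ 16 μg/mL ⇒ resistant
Clarithromycin: 0.12 μg/mL is ≤ 1 μg/mL — S
Tobramycin (21 mm) ≤ 25 mm → resistant
Rifampin 0.5 μg/mL: ≤ 2 μg/mL → S
Colistin 1 μg/mL: = 1 μg/mL ⇒ I
Chloramphenicol: 16 μg/mL is ≥ 4 μg/mL ⇒ resistant
Resistant: 3/6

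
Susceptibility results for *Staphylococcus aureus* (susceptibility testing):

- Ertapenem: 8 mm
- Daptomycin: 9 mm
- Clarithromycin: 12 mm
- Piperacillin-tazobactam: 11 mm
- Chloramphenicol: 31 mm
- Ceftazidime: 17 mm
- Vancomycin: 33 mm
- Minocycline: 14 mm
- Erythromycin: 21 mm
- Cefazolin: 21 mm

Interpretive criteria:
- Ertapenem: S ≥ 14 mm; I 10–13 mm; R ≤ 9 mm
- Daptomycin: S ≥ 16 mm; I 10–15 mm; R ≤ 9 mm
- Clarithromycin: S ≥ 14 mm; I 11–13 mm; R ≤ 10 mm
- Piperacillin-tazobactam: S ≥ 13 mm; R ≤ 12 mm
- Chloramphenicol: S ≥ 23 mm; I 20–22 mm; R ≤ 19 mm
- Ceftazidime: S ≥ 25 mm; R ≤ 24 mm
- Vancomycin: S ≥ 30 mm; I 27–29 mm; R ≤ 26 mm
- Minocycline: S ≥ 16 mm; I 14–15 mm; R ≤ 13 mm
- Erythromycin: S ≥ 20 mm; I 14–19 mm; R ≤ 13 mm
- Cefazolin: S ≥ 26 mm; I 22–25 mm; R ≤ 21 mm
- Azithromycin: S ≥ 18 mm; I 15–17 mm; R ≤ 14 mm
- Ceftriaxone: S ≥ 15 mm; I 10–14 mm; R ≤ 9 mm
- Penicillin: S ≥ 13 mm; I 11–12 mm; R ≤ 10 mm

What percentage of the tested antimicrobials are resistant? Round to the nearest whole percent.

Ertapenem (8 mm) ≤ 9 mm ⇒ resistant
Daptomycin (9 mm) ≤ 9 mm → resistant
Clarithromycin 12 mm: in 11–13 mm — I
Piperacillin-tazobactam (11 mm) ≤ 12 mm ⇒ resistant
Chloramphenicol 31 mm: ≥ 23 mm ⇒ S
Ceftazidime 17 mm: ≤ 24 mm → R
Vancomycin: 33 mm is ≥ 30 mm ⇒ S
Minocycline: 14 mm is in 14–15 mm ⇒ I
Erythromycin: 21 mm is ≥ 20 mm ⇒ Susceptible
Cefazolin 21 mm: ≤ 21 mm → R
Resistant: 5/10

50%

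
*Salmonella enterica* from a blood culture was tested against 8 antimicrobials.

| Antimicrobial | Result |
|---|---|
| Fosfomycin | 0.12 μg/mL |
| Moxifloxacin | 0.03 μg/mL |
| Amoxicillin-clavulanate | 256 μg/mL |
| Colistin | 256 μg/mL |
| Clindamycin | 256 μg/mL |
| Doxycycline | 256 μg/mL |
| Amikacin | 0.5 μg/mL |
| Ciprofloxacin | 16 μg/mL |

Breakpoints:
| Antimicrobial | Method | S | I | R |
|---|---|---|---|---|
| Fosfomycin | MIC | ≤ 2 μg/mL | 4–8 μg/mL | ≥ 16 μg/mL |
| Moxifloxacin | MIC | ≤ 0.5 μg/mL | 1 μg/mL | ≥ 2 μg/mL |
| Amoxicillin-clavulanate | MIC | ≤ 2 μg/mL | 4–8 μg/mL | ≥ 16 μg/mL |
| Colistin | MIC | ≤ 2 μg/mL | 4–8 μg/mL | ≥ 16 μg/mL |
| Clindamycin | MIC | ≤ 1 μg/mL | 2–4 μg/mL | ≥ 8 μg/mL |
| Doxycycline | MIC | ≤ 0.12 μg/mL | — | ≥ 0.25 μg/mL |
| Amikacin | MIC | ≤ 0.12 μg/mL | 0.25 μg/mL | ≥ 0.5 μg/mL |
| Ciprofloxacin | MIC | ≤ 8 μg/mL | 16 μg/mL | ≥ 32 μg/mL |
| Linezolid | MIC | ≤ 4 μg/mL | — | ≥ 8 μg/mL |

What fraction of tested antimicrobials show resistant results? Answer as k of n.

5 of 8

Fosfomycin 0.12 μg/mL: ≤ 2 μg/mL → S
Moxifloxacin 0.03 μg/mL: ≤ 0.5 μg/mL ⇒ susceptible
Amoxicillin-clavulanate 256 μg/mL: ≥ 16 μg/mL → resistant
Colistin: 256 μg/mL is ≥ 16 μg/mL → Resistant
Clindamycin (256 μg/mL) ≥ 8 μg/mL ⇒ resistant
Doxycycline (256 μg/mL) ≥ 0.25 μg/mL → R
Amikacin 0.5 μg/mL: ≥ 0.5 μg/mL ⇒ resistant
Ciprofloxacin (16 μg/mL) = 16 μg/mL ⇒ I
Resistant: 5/8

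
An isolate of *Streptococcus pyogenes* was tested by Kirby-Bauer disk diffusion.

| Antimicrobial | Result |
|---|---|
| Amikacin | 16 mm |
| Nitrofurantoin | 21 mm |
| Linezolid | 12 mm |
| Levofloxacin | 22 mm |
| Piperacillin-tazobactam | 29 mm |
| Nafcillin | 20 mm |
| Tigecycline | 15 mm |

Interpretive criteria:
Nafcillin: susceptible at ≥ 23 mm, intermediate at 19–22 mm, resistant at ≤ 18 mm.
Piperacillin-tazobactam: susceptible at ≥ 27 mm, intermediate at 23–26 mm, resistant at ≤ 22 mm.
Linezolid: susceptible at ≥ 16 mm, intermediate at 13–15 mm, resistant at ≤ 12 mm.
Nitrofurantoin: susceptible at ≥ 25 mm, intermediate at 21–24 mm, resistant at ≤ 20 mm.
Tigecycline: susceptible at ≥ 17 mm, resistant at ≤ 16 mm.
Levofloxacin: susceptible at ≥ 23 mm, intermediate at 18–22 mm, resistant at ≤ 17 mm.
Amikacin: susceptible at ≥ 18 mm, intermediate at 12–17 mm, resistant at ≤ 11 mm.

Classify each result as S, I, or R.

I, I, R, I, S, I, R

Amikacin (16 mm) in 12–17 mm → I
Nitrofurantoin (21 mm) in 21–24 mm → I
Linezolid: 12 mm is ≤ 12 mm — resistant
Levofloxacin 22 mm: in 18–22 mm → Intermediate
Piperacillin-tazobactam: 29 mm is ≥ 27 mm ⇒ susceptible
Nafcillin: 20 mm is in 19–22 mm — I
Tigecycline (15 mm) ≤ 16 mm ⇒ Resistant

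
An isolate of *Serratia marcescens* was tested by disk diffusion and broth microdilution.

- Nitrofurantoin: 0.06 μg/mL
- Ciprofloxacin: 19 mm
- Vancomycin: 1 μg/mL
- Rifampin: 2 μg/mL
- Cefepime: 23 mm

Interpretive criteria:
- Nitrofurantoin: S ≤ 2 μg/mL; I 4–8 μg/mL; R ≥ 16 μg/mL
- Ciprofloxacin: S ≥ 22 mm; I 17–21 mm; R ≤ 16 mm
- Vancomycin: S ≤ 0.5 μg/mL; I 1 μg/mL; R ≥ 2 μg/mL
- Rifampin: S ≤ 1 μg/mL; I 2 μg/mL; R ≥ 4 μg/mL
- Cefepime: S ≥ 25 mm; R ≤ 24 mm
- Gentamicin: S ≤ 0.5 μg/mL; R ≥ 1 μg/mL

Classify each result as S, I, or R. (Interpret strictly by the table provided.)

S, I, I, I, R

Nitrofurantoin (0.06 μg/mL) ≤ 2 μg/mL ⇒ Susceptible
Ciprofloxacin: 19 mm is in 17–21 mm — I
Vancomycin: 1 μg/mL is = 1 μg/mL → intermediate
Rifampin: 2 μg/mL is = 2 μg/mL → intermediate
Cefepime 23 mm: ≤ 24 mm ⇒ Resistant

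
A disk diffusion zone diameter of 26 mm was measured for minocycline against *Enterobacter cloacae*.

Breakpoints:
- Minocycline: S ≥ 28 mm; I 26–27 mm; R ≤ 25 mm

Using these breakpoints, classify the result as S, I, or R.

I

Minocycline 26 mm: in 26–27 mm — Intermediate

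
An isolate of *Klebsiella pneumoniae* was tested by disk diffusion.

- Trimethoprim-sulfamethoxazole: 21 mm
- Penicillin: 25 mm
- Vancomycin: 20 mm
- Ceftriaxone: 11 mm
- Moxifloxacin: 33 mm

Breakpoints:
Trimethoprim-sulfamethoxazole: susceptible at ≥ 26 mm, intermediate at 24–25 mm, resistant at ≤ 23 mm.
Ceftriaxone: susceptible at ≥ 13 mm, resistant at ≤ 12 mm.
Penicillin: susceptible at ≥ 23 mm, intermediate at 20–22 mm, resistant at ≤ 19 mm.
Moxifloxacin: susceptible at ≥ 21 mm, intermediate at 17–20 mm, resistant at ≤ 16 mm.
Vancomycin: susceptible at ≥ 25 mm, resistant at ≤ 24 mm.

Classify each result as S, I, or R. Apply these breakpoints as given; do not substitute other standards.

R, S, R, R, S

Trimethoprim-sulfamethoxazole 21 mm: ≤ 23 mm ⇒ resistant
Penicillin (25 mm) ≥ 23 mm — Susceptible
Vancomycin: 20 mm is ≤ 24 mm → R
Ceftriaxone: 11 mm is ≤ 12 mm → Resistant
Moxifloxacin 33 mm: ≥ 21 mm ⇒ Susceptible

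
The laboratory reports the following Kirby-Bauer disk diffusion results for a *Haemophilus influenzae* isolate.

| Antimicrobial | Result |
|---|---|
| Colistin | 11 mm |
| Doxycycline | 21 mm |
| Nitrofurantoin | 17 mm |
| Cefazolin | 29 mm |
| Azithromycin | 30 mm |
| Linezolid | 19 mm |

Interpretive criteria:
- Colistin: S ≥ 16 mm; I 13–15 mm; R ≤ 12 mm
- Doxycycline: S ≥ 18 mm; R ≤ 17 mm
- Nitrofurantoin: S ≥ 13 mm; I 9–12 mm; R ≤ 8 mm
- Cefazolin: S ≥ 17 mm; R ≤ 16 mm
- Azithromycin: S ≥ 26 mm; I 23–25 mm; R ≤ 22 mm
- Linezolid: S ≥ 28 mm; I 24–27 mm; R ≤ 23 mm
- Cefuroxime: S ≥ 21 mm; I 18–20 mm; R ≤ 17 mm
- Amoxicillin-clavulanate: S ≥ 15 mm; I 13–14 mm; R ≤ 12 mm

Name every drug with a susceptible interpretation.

doxycycline, nitrofurantoin, cefazolin, azithromycin

Colistin 11 mm: ≤ 12 mm ⇒ resistant
Doxycycline: 21 mm is ≥ 18 mm ⇒ Susceptible
Nitrofurantoin (17 mm) ≥ 13 mm ⇒ susceptible
Cefazolin 29 mm: ≥ 17 mm ⇒ susceptible
Azithromycin: 30 mm is ≥ 26 mm ⇒ susceptible
Linezolid 19 mm: ≤ 23 mm → R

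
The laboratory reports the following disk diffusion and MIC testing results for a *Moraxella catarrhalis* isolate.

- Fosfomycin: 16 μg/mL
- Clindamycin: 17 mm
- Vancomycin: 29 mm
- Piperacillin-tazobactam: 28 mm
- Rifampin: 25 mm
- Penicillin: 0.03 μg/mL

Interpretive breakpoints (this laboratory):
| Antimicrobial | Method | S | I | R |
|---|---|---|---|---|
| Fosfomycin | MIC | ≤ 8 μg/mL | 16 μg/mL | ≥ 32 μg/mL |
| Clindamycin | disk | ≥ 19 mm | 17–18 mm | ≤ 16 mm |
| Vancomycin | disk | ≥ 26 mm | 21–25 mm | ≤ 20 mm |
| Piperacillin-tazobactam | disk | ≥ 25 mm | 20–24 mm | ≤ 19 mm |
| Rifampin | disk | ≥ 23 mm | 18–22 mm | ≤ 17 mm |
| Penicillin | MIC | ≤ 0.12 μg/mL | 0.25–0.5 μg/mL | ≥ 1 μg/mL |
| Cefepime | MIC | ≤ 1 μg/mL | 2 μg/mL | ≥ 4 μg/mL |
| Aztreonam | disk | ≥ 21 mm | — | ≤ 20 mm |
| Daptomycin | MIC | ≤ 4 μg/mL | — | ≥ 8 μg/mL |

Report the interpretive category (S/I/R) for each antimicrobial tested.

Fosfomycin 16 μg/mL: = 16 μg/mL ⇒ I
Clindamycin 17 mm: in 17–18 mm → intermediate
Vancomycin: 29 mm is ≥ 26 mm → susceptible
Piperacillin-tazobactam 28 mm: ≥ 25 mm — Susceptible
Rifampin: 25 mm is ≥ 23 mm ⇒ susceptible
Penicillin: 0.03 μg/mL is ≤ 0.12 μg/mL — S

I, I, S, S, S, S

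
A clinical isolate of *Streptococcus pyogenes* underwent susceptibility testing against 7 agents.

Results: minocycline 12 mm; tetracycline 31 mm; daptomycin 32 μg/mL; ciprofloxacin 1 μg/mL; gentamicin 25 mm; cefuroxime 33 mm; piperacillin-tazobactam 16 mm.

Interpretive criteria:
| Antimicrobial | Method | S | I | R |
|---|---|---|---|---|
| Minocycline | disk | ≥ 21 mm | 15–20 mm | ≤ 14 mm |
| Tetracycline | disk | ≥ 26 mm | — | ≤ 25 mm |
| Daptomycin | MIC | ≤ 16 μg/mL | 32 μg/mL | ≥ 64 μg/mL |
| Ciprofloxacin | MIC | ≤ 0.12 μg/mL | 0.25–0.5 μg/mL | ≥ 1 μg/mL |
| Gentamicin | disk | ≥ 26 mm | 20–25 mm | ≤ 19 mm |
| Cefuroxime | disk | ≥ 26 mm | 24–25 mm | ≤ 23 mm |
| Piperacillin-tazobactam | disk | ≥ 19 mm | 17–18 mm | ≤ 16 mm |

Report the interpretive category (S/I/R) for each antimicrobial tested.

Minocycline (12 mm) ≤ 14 mm → Resistant
Tetracycline 31 mm: ≥ 26 mm — Susceptible
Daptomycin 32 μg/mL: = 32 μg/mL — Intermediate
Ciprofloxacin (1 μg/mL) ≥ 1 μg/mL — resistant
Gentamicin: 25 mm is in 20–25 mm ⇒ intermediate
Cefuroxime 33 mm: ≥ 26 mm — susceptible
Piperacillin-tazobactam (16 mm) ≤ 16 mm ⇒ Resistant

R, S, I, R, I, S, R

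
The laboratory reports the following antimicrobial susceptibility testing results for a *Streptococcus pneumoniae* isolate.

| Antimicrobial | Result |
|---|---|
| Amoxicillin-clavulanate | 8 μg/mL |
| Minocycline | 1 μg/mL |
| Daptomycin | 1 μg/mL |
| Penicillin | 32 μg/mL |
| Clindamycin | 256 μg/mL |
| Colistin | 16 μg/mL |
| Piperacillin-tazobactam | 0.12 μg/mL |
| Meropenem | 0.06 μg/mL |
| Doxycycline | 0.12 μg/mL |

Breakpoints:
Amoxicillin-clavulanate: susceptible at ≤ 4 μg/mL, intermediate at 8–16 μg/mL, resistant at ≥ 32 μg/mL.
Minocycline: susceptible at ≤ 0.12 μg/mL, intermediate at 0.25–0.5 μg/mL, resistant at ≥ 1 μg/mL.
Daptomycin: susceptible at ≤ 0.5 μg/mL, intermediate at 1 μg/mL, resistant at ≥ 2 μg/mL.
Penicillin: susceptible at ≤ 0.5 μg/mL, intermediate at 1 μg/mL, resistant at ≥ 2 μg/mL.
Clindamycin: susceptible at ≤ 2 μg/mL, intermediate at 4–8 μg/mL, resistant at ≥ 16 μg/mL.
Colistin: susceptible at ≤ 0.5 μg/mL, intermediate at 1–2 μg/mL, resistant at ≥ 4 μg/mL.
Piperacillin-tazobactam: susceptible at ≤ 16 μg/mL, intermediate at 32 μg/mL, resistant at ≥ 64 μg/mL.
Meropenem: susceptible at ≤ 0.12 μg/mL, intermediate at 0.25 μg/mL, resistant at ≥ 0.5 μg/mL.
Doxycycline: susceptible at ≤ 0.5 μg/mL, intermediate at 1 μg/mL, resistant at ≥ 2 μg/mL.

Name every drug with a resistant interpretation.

Amoxicillin-clavulanate: 8 μg/mL is in 8–16 μg/mL ⇒ I
Minocycline (1 μg/mL) ≥ 1 μg/mL → R
Daptomycin: 1 μg/mL is = 1 μg/mL — I
Penicillin 32 μg/mL: ≥ 2 μg/mL ⇒ resistant
Clindamycin: 256 μg/mL is ≥ 16 μg/mL — resistant
Colistin 16 μg/mL: ≥ 4 μg/mL → Resistant
Piperacillin-tazobactam 0.12 μg/mL: ≤ 16 μg/mL → susceptible
Meropenem (0.06 μg/mL) ≤ 0.12 μg/mL ⇒ susceptible
Doxycycline (0.12 μg/mL) ≤ 0.5 μg/mL ⇒ Susceptible

minocycline, penicillin, clindamycin, colistin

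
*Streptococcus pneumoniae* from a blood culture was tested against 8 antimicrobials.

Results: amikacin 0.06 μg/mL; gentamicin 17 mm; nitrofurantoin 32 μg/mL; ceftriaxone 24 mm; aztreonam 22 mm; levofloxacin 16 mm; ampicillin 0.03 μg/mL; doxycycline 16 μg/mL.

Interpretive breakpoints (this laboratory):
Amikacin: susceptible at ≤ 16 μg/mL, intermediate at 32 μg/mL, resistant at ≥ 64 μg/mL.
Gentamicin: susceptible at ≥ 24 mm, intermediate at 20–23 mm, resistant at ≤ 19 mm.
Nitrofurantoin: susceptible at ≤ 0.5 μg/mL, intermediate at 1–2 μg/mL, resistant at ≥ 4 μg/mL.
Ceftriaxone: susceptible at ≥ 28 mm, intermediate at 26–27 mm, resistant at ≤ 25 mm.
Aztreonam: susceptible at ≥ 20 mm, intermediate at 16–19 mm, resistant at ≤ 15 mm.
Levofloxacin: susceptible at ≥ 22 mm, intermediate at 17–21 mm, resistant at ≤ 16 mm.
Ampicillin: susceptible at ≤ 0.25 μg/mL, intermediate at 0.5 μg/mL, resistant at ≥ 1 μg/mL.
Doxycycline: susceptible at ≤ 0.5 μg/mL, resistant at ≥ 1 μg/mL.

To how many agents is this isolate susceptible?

3

Amikacin (0.06 μg/mL) ≤ 16 μg/mL — susceptible
Gentamicin: 17 mm is ≤ 19 mm ⇒ R
Nitrofurantoin (32 μg/mL) ≥ 4 μg/mL → resistant
Ceftriaxone 24 mm: ≤ 25 mm — resistant
Aztreonam 22 mm: ≥ 20 mm ⇒ susceptible
Levofloxacin (16 mm) ≤ 16 mm ⇒ R
Ampicillin 0.03 μg/mL: ≤ 0.25 μg/mL ⇒ susceptible
Doxycycline 16 μg/mL: ≥ 1 μg/mL → resistant
Susceptible: 3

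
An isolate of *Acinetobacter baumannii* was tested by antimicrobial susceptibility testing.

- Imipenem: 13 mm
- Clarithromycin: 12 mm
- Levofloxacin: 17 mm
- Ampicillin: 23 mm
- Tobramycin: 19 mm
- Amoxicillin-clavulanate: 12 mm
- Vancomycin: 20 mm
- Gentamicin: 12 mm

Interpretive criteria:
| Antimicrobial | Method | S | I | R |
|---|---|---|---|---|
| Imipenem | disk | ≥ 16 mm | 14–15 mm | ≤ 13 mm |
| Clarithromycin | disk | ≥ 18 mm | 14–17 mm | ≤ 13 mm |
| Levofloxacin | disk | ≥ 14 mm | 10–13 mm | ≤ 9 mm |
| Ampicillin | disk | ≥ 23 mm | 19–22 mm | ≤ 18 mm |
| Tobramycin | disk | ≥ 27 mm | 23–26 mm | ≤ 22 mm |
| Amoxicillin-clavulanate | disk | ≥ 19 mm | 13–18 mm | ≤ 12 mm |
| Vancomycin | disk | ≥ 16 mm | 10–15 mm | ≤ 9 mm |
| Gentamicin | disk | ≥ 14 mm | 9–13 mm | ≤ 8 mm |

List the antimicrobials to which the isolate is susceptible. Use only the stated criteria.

Imipenem 13 mm: ≤ 13 mm — R
Clarithromycin (12 mm) ≤ 13 mm → resistant
Levofloxacin 17 mm: ≥ 14 mm → Susceptible
Ampicillin: 23 mm is ≥ 23 mm — S
Tobramycin: 19 mm is ≤ 22 mm — Resistant
Amoxicillin-clavulanate 12 mm: ≤ 12 mm → resistant
Vancomycin (20 mm) ≥ 16 mm — susceptible
Gentamicin: 12 mm is in 9–13 mm ⇒ Intermediate

levofloxacin, ampicillin, vancomycin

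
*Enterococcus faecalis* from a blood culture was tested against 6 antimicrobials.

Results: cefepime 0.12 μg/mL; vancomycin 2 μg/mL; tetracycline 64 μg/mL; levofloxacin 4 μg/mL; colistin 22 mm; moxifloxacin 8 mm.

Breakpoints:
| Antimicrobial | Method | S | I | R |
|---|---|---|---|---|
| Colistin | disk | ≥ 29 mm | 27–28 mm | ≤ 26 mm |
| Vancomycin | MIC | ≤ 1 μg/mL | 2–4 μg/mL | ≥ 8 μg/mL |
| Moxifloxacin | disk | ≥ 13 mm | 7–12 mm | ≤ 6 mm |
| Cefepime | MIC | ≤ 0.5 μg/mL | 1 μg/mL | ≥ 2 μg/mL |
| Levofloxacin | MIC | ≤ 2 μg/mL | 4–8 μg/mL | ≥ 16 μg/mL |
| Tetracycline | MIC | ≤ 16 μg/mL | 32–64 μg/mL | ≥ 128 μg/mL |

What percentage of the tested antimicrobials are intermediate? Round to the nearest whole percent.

Cefepime 0.12 μg/mL: ≤ 0.5 μg/mL ⇒ susceptible
Vancomycin (2 μg/mL) in 2–4 μg/mL — I
Tetracycline: 64 μg/mL is in 32–64 μg/mL → intermediate
Levofloxacin (4 μg/mL) in 4–8 μg/mL ⇒ I
Colistin 22 mm: ≤ 26 mm ⇒ Resistant
Moxifloxacin: 8 mm is in 7–12 mm ⇒ Intermediate
Intermediate: 4/6

67%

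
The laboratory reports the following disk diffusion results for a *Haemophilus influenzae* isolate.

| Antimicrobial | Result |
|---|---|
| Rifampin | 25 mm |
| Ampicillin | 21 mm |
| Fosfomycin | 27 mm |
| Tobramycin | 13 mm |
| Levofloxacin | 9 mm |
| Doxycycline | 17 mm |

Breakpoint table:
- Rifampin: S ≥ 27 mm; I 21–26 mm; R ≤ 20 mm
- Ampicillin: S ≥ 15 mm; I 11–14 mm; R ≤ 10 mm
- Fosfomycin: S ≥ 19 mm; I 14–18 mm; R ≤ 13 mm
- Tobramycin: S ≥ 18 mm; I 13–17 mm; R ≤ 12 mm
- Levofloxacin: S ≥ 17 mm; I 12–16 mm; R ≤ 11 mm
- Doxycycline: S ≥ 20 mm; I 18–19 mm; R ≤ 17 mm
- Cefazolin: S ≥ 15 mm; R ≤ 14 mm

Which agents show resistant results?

levofloxacin, doxycycline

Rifampin (25 mm) in 21–26 mm ⇒ intermediate
Ampicillin (21 mm) ≥ 15 mm ⇒ S
Fosfomycin (27 mm) ≥ 19 mm ⇒ Susceptible
Tobramycin: 13 mm is in 13–17 mm — I
Levofloxacin (9 mm) ≤ 11 mm → resistant
Doxycycline (17 mm) ≤ 17 mm — R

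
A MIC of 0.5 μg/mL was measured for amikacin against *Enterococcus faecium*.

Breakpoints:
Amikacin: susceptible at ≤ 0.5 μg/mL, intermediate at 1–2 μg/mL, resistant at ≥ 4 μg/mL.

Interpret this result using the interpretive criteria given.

Amikacin: 0.5 μg/mL is ≤ 0.5 μg/mL — S

S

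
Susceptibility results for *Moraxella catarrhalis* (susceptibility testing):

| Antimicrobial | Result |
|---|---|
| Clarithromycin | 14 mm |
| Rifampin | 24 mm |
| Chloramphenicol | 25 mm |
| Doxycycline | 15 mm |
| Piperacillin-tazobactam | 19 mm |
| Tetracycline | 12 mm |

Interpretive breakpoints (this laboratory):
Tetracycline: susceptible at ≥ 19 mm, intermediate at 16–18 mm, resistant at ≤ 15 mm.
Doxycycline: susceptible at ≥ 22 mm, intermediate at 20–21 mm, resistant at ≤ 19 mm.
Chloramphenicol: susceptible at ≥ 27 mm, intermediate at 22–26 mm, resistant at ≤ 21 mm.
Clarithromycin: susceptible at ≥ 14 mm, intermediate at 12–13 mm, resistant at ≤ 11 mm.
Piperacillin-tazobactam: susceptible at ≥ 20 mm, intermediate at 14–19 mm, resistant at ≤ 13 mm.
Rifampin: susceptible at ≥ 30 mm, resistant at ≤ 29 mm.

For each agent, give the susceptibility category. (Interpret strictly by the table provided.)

Clarithromycin 14 mm: ≥ 14 mm ⇒ Susceptible
Rifampin 24 mm: ≤ 29 mm — R
Chloramphenicol 25 mm: in 22–26 mm ⇒ intermediate
Doxycycline: 15 mm is ≤ 19 mm → R
Piperacillin-tazobactam 19 mm: in 14–19 mm → Intermediate
Tetracycline: 12 mm is ≤ 15 mm ⇒ R

S, R, I, R, I, R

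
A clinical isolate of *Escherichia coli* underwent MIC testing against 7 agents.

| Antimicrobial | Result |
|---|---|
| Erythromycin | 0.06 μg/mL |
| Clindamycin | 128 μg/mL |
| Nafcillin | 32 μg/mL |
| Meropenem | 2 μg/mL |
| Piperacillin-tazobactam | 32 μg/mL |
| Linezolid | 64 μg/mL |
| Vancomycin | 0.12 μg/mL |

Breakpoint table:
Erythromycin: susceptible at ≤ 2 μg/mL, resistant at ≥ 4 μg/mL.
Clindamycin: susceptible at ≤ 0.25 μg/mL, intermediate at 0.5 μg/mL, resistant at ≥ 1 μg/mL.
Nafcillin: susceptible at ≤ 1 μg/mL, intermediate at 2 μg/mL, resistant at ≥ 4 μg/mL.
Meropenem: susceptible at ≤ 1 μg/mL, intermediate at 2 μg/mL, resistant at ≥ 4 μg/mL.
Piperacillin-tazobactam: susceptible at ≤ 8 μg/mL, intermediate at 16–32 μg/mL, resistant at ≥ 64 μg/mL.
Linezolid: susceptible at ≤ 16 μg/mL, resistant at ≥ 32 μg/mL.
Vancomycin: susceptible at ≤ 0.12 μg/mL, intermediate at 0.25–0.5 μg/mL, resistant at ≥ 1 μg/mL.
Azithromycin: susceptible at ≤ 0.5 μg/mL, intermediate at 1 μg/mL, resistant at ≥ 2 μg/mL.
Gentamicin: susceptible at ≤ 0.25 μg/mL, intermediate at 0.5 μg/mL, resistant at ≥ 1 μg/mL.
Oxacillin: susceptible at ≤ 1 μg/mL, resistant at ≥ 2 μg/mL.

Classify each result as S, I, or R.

Erythromycin: 0.06 μg/mL is ≤ 2 μg/mL — susceptible
Clindamycin (128 μg/mL) ≥ 1 μg/mL → resistant
Nafcillin: 32 μg/mL is ≥ 4 μg/mL ⇒ resistant
Meropenem 2 μg/mL: = 2 μg/mL ⇒ I
Piperacillin-tazobactam 32 μg/mL: in 16–32 μg/mL → Intermediate
Linezolid: 64 μg/mL is ≥ 32 μg/mL — resistant
Vancomycin (0.12 μg/mL) ≤ 0.12 μg/mL → S

S, R, R, I, I, R, S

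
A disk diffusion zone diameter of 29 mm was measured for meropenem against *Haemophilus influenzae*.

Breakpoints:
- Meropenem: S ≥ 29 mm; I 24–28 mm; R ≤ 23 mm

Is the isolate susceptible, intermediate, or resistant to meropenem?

Meropenem: 29 mm is ≥ 29 mm — S

Susceptible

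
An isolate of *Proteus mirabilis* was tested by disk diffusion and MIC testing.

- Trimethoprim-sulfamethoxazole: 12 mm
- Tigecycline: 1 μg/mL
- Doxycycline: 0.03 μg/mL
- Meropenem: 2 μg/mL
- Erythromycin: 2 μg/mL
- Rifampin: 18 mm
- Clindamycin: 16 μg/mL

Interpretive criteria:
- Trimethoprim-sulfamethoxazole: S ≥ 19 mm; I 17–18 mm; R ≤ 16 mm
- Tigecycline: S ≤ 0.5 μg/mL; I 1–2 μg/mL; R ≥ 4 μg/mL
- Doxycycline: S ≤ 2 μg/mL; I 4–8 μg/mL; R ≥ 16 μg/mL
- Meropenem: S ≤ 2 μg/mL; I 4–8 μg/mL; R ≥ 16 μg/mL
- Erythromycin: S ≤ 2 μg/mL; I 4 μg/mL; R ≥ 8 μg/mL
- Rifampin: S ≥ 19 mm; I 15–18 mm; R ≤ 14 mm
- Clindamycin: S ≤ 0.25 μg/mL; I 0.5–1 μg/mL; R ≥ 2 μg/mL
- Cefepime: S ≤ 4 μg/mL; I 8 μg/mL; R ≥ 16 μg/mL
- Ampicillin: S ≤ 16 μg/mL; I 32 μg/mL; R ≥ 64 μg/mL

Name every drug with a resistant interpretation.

Trimethoprim-sulfamethoxazole 12 mm: ≤ 16 mm → resistant
Tigecycline: 1 μg/mL is in 1–2 μg/mL → I
Doxycycline: 0.03 μg/mL is ≤ 2 μg/mL ⇒ S
Meropenem: 2 μg/mL is ≤ 2 μg/mL — S
Erythromycin 2 μg/mL: ≤ 2 μg/mL → susceptible
Rifampin: 18 mm is in 15–18 mm → Intermediate
Clindamycin 16 μg/mL: ≥ 2 μg/mL — resistant

trimethoprim-sulfamethoxazole, clindamycin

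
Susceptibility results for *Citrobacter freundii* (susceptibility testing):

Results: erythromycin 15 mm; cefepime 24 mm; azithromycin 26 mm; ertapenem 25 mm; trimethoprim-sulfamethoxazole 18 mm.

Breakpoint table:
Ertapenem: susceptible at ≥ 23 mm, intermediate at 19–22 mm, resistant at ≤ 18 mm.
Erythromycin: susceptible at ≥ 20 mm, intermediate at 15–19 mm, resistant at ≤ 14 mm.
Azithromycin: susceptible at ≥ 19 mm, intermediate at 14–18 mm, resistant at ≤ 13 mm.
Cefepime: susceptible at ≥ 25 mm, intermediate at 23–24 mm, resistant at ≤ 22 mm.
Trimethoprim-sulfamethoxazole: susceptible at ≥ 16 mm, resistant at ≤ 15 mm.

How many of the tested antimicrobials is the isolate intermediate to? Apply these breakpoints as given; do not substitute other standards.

Erythromycin (15 mm) in 15–19 mm ⇒ intermediate
Cefepime 24 mm: in 23–24 mm → I
Azithromycin (26 mm) ≥ 19 mm ⇒ S
Ertapenem 25 mm: ≥ 23 mm ⇒ susceptible
Trimethoprim-sulfamethoxazole 18 mm: ≥ 16 mm → S
Intermediate: 2

2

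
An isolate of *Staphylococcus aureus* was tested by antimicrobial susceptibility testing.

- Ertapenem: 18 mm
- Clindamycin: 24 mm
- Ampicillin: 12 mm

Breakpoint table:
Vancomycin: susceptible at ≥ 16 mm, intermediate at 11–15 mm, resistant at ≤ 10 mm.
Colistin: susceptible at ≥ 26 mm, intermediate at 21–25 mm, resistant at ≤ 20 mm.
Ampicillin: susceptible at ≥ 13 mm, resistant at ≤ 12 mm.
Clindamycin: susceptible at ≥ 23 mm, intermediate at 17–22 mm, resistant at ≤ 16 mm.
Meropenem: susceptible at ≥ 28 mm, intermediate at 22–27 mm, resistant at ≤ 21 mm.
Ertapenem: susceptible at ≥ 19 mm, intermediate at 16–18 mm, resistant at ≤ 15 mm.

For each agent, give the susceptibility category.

I, S, R

Ertapenem 18 mm: in 16–18 mm → intermediate
Clindamycin 24 mm: ≥ 23 mm — susceptible
Ampicillin 12 mm: ≤ 12 mm — Resistant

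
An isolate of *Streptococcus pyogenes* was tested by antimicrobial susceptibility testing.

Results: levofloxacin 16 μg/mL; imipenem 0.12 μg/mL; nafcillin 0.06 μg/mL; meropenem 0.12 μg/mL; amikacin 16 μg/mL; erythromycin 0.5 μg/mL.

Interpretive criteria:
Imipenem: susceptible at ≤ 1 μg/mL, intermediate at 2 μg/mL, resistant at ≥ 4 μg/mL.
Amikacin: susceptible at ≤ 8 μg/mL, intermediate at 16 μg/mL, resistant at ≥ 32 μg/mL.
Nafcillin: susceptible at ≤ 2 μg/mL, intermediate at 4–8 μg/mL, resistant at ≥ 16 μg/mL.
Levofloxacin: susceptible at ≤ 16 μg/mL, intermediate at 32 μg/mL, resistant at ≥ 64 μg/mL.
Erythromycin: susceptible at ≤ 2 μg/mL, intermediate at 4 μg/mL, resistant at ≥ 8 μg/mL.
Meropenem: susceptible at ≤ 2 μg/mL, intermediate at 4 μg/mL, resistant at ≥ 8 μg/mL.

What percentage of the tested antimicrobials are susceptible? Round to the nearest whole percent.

83%

Levofloxacin 16 μg/mL: ≤ 16 μg/mL — S
Imipenem 0.12 μg/mL: ≤ 1 μg/mL — S
Nafcillin 0.06 μg/mL: ≤ 2 μg/mL → Susceptible
Meropenem (0.12 μg/mL) ≤ 2 μg/mL → Susceptible
Amikacin (16 μg/mL) = 16 μg/mL ⇒ Intermediate
Erythromycin: 0.5 μg/mL is ≤ 2 μg/mL → Susceptible
Susceptible: 5/6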